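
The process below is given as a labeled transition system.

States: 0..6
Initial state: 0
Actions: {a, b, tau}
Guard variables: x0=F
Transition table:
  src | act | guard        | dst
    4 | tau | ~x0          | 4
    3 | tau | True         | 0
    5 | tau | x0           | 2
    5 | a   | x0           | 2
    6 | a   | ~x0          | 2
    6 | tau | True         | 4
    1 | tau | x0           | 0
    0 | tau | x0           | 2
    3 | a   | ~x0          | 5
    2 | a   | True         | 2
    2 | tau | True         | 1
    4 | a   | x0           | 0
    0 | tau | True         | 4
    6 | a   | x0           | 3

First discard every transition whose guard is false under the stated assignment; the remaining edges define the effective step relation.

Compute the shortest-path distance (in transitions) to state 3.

Layered search for 3:
  depth 0: {0}
  depth 1: {4}
3 never appears.

Answer: UNREACHABLE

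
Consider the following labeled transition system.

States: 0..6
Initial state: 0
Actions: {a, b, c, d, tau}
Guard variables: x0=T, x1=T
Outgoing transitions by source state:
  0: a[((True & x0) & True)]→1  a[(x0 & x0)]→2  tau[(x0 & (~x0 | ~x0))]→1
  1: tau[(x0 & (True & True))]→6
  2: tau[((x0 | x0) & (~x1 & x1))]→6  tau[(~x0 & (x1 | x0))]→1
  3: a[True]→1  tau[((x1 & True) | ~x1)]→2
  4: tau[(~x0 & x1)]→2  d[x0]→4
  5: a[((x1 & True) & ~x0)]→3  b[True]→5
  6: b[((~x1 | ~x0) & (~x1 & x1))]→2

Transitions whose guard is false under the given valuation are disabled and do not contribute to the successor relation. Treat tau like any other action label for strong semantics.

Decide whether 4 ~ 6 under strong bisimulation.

Answer: NOT BISIMILAR

Analysis:
Refine partition for ~:
  π0 = {{0,1,2,3,4,5,6}}
  π1 = {{0},{1},{2,6},{3},{4},{5}}
stable after 2 split(s): 6 block(s)
4∈{4}, 6∈{2,6}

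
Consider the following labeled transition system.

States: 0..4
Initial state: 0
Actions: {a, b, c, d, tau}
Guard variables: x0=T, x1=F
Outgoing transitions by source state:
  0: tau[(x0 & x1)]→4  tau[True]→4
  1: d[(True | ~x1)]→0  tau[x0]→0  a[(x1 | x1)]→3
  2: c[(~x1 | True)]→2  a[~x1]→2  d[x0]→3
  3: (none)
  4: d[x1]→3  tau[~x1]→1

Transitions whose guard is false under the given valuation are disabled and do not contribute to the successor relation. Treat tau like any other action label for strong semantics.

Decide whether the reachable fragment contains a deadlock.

Answer: DEADLOCK-FREE

Working:
R = {0,1,4}
  0: tau→4  [1 out]
  1: d→0  tau→0  [2 out]
  4: tau→1  [1 out]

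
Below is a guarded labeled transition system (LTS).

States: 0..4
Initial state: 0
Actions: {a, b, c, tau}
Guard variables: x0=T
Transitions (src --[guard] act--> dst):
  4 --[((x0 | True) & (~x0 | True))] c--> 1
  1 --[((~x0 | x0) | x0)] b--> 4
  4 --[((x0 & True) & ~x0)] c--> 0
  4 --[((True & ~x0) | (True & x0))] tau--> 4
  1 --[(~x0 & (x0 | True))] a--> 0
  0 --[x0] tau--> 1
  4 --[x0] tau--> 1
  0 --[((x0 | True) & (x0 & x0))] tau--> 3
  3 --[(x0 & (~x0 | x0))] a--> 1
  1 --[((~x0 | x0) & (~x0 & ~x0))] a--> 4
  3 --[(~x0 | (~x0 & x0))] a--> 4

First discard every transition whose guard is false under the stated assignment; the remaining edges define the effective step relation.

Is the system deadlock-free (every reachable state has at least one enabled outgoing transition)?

Answer: DEADLOCK-FREE

Trace:
Reach set: {0,1,3,4}
  0: tau→1  tau→3  [2 out]
  1: b→4  [1 out]
  3: a→1  [1 out]
  4: c→1  tau→1  tau→4  [3 out]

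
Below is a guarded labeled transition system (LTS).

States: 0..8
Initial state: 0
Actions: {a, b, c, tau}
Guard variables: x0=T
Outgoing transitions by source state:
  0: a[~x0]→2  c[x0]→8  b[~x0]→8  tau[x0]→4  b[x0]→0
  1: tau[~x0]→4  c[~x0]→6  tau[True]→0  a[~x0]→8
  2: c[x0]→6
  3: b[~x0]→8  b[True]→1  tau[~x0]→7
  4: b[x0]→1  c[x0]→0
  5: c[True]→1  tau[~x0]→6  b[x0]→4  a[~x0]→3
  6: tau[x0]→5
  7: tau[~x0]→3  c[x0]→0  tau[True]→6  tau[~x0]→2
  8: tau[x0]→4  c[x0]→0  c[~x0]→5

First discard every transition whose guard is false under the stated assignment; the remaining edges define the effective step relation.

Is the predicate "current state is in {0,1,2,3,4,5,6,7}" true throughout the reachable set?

Safe = {0,1,2,3,4,5,6,7}
Reachable = {0,1,4,8}
  0: ok
  1: ok
  4: ok
  8: VIOLATES
reach 8 via c — violates

Answer: INVARIANT VIOLATED at state 8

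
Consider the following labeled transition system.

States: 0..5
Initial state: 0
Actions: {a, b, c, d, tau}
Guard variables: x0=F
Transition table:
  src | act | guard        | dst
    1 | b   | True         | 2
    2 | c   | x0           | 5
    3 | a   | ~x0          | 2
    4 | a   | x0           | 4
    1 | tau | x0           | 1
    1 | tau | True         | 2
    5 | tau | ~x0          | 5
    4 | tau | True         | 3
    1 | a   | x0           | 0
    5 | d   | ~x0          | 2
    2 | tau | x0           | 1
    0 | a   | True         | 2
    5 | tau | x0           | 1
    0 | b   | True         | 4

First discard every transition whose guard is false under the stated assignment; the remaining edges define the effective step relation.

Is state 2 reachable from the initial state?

8 transition(s) survive guard evaluation.
L0 = {0}
L1 = {2,4}  total {0,2,4}
L2 = {3}  total {0,2,3,4}
R = {0,2,3,4}
Path to 2: a

Answer: REACHABLE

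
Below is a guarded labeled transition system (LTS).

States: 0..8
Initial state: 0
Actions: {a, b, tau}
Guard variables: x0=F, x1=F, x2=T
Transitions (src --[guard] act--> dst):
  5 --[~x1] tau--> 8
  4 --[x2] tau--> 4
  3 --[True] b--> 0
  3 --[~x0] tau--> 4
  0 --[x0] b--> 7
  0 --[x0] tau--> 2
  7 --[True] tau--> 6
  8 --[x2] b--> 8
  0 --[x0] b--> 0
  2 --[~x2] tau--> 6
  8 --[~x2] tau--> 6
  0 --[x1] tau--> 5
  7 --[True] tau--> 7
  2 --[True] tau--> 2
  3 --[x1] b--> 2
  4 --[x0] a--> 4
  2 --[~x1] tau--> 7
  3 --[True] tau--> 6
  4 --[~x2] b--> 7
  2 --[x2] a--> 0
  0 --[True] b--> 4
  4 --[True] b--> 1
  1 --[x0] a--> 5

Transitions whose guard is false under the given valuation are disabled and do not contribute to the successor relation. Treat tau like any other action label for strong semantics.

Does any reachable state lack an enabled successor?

Reachable = {0,1,4}
  0: b→4  [deg 1]
  1: ∅  [deadlock]
  4: b→1  tau→4  [deg 2]
Path to 1: b·b

Answer: DEADLOCK at state 1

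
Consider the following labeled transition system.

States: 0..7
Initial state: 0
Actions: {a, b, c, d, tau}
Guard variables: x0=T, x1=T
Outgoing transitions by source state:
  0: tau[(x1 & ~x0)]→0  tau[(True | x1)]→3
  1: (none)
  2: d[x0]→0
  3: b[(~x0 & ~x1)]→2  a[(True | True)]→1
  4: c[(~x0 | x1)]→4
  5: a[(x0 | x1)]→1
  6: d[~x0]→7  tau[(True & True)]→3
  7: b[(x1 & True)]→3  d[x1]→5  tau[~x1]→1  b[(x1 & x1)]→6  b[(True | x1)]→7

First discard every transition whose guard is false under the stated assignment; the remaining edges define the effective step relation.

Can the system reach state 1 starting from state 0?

Guard filter leaves 10 enabled edge(s).
Layer 0: {0}
Layer 1: {3}  now seen {0,3}
Layer 2: {1}  now seen {0,1,3}
Reachable = {0,1,3}
Path to 1: tau·a

Answer: REACHABLE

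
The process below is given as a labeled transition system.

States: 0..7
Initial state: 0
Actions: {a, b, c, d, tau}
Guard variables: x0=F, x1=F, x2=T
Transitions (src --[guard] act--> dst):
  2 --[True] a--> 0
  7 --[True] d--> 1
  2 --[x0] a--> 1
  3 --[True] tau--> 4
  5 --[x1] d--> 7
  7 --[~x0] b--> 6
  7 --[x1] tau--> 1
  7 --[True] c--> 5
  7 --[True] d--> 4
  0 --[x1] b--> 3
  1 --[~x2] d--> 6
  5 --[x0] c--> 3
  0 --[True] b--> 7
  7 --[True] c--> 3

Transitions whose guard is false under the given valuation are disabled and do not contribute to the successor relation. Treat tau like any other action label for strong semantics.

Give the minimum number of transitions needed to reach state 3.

Answer: 2

Trace:
BFS to 3:
  depth 0: {0}
  depth 1: {7}
  depth 2: {1,3,4,5,6}
first hit 3 at d=2 via b·c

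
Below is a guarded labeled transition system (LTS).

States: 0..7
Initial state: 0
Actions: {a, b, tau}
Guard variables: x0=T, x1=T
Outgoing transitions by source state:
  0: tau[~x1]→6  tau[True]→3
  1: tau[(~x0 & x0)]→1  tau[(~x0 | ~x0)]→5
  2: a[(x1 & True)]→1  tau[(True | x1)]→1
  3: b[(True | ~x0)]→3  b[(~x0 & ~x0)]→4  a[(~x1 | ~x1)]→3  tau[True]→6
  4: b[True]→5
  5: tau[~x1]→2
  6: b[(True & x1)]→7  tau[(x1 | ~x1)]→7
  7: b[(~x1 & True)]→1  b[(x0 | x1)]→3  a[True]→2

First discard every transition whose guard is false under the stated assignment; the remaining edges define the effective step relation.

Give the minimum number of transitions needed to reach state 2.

BFS to 2:
  Layer 0: {0}
  Layer 1: {3}
  Layer 2: {6}
  Layer 3: {7}
  Layer 4: {2}
2 enters at depth 4; path tau·tau·b·a

Answer: 4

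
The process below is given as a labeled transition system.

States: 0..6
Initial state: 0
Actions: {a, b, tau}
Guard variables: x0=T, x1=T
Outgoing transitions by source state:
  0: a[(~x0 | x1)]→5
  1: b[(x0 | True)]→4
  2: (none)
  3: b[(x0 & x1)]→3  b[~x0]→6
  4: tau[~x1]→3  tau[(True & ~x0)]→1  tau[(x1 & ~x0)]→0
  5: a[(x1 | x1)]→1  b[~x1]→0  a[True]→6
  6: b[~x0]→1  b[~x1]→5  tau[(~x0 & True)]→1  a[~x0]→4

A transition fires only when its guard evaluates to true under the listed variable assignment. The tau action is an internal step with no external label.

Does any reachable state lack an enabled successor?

Answer: DEADLOCK at state 4

Working:
Reach set: {0,1,4,5,6}
  0: a→5  [1 exit(s)]
  1: b→4  [1 exit(s)]
  4: ∅  [STUCK]
  5: a→1  a→6  [2 exit(s)]
  6: ∅  [STUCK]
Path to 4: a·a·b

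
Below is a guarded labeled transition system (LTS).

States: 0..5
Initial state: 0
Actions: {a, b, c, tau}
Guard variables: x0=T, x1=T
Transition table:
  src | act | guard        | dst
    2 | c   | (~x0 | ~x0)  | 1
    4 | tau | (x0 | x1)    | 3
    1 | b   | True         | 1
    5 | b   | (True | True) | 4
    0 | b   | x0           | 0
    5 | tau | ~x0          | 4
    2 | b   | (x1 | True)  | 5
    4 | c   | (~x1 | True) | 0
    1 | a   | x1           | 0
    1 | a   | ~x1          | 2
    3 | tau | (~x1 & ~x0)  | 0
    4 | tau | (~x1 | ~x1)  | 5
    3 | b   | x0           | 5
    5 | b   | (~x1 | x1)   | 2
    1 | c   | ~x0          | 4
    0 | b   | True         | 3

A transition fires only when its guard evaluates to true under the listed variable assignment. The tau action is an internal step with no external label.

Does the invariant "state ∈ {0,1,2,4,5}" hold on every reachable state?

Answer: INVARIANT VIOLATED at state 3

Working:
Safe = {0,1,2,4,5}
Reach set: {0,2,3,4,5}
  0: safe
  2: safe
  3: VIOLATES
  4: safe
  5: safe
counterexample path to 3: b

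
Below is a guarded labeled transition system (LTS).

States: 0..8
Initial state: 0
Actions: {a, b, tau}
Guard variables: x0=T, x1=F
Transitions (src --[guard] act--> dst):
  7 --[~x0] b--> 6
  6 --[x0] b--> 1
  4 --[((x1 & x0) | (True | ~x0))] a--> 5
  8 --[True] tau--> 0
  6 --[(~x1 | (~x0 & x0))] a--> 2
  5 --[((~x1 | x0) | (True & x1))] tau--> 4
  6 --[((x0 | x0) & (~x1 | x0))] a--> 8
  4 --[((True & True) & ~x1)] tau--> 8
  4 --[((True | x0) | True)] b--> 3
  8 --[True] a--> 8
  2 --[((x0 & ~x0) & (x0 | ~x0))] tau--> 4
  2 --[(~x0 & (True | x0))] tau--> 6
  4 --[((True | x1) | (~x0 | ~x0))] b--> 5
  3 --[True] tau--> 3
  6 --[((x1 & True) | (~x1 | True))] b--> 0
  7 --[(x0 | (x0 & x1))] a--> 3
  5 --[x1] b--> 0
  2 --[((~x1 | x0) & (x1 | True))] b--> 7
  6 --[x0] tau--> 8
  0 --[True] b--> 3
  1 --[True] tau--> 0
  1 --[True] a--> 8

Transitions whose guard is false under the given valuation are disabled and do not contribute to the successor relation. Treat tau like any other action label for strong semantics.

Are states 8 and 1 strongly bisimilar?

Bisimulation quotient by refinement:
  round 0: {{0,1,2,3,4,5,6,7,8}}
  round 1: {{0,2},{1,8},{3,5},{4,6},{7}}
  round 2: {{0},{1,8},{2},{3},{4},{5},{6},{7}}
Fixed point at round 3; 8 class(es).
8∈{1,8}, 1∈{1,8}

Answer: BISIMILAR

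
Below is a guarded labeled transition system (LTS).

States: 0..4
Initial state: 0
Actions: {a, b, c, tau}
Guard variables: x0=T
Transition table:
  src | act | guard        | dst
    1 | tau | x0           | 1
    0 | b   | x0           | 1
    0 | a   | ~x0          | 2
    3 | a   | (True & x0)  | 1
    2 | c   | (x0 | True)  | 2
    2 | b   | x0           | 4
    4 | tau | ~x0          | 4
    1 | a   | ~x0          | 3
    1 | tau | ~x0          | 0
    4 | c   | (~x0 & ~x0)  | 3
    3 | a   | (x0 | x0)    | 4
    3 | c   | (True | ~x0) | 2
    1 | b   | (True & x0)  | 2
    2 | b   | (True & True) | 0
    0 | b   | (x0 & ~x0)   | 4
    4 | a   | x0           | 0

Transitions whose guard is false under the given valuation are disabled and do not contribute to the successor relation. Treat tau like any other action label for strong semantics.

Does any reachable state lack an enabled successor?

Answer: DEADLOCK-FREE

Working:
Reach set: {0,1,2,4}
  0: b→1  [deg 1]
  1: b→2  tau→1  [deg 2]
  2: b→0  b→4  c→2  [deg 3]
  4: a→0  [deg 1]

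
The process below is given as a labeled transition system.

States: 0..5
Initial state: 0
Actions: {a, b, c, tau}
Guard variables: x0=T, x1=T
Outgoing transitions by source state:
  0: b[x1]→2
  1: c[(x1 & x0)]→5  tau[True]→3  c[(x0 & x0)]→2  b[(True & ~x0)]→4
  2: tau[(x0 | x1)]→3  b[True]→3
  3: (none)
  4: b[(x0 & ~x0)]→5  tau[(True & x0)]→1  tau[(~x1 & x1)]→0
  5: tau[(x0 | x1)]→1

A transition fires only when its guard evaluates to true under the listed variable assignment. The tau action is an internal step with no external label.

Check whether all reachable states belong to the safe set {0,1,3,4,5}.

Allowed set {0,1,3,4,5}
R = {0,2,3}
  0: safe
  2: VIOLATES
  3: safe
witness against invariant: b → 2

Answer: INVARIANT VIOLATED at state 2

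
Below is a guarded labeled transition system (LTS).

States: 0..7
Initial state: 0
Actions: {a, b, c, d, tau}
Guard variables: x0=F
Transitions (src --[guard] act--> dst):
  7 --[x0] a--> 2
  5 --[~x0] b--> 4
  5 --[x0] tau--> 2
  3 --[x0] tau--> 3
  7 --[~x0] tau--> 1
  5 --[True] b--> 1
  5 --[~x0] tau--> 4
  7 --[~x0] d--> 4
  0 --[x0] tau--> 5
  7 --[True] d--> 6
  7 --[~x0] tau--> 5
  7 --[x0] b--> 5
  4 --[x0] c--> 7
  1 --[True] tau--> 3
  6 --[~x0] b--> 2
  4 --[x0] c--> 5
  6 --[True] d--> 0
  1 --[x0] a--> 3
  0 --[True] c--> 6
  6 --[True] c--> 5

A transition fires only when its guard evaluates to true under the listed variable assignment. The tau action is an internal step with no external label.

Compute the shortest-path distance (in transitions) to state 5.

BFS to 5:
  depth 0: {0}
  depth 1: {6}
  depth 2: {2,5}
depth(5)=2, e.g. c·c

Answer: 2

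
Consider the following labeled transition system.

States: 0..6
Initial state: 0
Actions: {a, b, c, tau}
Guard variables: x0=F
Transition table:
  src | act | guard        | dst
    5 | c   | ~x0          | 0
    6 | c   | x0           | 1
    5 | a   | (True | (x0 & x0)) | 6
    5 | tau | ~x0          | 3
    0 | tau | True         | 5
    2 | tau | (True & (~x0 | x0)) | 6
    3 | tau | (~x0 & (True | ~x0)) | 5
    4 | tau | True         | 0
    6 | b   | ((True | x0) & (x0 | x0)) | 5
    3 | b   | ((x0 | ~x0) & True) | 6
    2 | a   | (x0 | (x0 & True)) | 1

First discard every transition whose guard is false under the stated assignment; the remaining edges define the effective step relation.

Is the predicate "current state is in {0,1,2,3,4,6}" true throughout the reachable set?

Answer: INVARIANT VIOLATED at state 5

Working:
Safe = {0,1,2,3,4,6}
Reach set: {0,3,5,6}
  0: ✓
  3: ✓
  5: VIOLATES
  6: ✓
counterexample path to 5: tau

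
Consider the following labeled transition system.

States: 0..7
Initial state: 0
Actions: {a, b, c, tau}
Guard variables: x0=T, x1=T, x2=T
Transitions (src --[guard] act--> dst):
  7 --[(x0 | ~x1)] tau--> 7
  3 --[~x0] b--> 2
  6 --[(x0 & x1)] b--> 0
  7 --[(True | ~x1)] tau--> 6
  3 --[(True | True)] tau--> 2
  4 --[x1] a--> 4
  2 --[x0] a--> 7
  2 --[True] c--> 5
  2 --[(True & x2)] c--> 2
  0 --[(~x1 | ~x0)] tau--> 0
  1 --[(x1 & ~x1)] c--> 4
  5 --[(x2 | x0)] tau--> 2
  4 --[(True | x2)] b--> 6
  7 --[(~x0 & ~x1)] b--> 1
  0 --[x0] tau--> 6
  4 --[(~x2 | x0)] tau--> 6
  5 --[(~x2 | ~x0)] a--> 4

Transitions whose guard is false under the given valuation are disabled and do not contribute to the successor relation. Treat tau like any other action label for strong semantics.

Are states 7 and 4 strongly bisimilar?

Refine partition for ~:
  round 0: {{0,1,2,3,4,5,6,7}}
  round 1: {{0,3,5,7},{1},{2},{4},{6}}
  round 2: {{0},{1},{2},{3,5},{4},{6},{7}}
Fixed point at round 3; 7 class(es).
class of 7: {7}; class of 4: {4}

Answer: NOT BISIMILAR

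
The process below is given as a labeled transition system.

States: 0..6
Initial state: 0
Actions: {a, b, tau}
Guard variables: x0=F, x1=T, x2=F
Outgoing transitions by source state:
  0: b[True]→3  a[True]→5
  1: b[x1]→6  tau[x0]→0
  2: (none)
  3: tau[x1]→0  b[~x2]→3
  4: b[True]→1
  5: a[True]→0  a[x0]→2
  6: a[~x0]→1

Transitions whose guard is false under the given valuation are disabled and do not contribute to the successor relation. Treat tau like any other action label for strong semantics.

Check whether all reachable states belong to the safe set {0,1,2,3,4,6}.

Safe = {0,1,2,3,4,6}
R = {0,3,5}
  0: safe
  3: safe
  5: ✗ unsafe
witness against invariant: a → 5

Answer: INVARIANT VIOLATED at state 5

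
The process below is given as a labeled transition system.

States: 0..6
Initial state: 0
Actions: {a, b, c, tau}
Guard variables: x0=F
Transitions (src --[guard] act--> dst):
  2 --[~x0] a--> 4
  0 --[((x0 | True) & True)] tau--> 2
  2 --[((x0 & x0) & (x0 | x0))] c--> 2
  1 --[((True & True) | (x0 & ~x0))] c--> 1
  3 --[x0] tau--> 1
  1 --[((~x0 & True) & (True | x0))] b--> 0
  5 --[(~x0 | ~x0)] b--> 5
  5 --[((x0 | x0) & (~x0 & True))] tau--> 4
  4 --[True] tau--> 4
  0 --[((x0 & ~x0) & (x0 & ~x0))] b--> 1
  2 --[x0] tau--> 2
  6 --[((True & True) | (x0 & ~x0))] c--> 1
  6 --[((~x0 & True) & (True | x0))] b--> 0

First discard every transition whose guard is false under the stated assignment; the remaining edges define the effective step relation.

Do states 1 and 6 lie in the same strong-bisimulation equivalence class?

Refine partition for ~:
  P[0] = {{0,1,2,3,4,5,6}}
  P[1] = {{0,4},{1,6},{2},{3},{5}}
  P[2] = {{0},{1,6},{2},{3},{4},{5}}
stable after 3 split(s): 6 block(s)
class of 1: {1,6}; class of 6: {1,6}

Answer: BISIMILAR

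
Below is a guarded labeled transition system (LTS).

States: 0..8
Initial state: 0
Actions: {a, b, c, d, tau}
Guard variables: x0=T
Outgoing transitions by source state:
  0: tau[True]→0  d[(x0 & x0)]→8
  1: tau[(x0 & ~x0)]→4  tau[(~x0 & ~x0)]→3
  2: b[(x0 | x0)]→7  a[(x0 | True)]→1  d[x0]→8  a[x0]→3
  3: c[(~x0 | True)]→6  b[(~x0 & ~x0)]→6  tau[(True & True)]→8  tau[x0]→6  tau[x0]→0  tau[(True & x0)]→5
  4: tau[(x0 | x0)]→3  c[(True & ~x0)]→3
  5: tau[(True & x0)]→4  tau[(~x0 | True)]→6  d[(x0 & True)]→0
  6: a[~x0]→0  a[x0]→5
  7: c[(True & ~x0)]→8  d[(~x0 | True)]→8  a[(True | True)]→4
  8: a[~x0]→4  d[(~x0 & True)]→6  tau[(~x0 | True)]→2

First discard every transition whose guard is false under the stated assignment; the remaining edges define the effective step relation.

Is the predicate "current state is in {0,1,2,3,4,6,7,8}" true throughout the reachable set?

Answer: INVARIANT VIOLATED at state 5

Analysis:
Allowed set {0,1,2,3,4,6,7,8}
R = {0,1,2,3,4,5,6,7,8}
  0: safe
  1: safe
  2: safe
  3: safe
  4: safe
  5: VIOLATES
  6: safe
  7: safe
  8: safe
witness against invariant: d·tau·a·tau → 5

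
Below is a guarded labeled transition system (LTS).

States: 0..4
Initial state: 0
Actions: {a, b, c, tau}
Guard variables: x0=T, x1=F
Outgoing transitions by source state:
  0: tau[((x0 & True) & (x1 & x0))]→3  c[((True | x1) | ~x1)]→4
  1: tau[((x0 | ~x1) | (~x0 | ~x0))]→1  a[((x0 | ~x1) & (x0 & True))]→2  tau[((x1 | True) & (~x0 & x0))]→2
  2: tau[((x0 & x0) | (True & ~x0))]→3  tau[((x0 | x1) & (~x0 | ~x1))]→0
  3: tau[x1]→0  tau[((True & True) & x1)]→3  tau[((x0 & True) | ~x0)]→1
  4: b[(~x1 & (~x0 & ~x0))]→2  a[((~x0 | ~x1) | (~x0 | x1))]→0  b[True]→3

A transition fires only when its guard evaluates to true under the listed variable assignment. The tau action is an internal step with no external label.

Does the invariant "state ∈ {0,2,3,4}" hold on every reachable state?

Answer: INVARIANT VIOLATED at state 1

Trace:
Inv-set: {0,2,3,4}
R = {0,1,2,3,4}
  0: ok
  1: outside
  2: ok
  3: ok
  4: ok
witness against invariant: c·b·tau → 1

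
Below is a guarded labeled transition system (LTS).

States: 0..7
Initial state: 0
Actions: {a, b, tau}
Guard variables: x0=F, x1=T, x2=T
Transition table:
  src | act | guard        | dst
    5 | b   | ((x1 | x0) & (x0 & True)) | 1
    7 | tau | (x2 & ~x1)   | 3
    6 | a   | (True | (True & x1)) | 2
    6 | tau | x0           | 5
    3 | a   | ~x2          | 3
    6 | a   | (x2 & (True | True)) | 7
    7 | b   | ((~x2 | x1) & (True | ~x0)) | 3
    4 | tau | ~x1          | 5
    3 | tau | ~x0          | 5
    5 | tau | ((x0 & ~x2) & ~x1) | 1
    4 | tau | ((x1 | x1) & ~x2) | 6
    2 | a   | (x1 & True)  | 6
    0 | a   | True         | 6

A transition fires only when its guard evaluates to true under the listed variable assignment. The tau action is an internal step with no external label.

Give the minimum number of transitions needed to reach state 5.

Answer: 4

Trace:
Layered search for 5:
  depth 0: {0}
  depth 1: {6}
  depth 2: {2,7}
  depth 3: {3}
  depth 4: {5}
5 enters at depth 4; path a·a·b·tau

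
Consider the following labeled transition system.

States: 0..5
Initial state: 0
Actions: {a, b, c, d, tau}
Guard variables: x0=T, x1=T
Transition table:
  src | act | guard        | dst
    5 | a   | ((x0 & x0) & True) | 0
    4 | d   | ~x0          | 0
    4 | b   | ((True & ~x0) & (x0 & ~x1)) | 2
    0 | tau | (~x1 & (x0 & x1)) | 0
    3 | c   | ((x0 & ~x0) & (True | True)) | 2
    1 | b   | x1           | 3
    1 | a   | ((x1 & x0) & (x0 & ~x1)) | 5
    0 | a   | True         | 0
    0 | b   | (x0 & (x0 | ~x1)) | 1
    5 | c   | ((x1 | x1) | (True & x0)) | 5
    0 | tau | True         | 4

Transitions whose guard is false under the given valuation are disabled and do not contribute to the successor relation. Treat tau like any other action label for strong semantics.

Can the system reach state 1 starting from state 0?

Answer: REACHABLE

Working:
After dropping false guards: 6 live edges.
L0 = {0}
L1 = {1,4}  now seen {0,1,4}
L2 = {3}  now seen {0,1,3,4}
Reachable = {0,1,3,4}
Path to 1: b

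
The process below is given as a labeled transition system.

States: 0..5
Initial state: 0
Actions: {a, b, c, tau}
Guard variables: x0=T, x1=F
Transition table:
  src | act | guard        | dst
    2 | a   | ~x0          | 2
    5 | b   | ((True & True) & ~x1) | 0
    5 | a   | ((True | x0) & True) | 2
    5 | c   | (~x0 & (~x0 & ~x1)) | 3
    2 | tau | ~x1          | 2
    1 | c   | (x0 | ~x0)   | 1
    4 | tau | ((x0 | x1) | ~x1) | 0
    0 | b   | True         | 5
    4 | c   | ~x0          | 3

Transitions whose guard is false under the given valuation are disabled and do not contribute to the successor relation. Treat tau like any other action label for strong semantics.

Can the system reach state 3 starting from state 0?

Answer: UNREACHABLE

Working:
After dropping false guards: 6 live edges.
L0 = {0}
L1 = {5}  total {0,5}
L2 = {2}  total {0,2,5}
R = {0,2,5}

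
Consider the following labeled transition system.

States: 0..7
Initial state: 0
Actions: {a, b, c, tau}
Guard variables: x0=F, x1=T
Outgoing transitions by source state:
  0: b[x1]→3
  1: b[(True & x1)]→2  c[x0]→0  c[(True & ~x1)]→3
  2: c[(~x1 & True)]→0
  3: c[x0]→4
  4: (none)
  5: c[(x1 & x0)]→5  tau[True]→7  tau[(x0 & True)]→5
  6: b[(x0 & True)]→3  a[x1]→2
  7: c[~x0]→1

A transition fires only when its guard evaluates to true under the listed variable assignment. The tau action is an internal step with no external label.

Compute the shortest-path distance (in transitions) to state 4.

BFS to 4:
  depth 0: {0}
  depth 1: {3}
4 never appears.

Answer: UNREACHABLE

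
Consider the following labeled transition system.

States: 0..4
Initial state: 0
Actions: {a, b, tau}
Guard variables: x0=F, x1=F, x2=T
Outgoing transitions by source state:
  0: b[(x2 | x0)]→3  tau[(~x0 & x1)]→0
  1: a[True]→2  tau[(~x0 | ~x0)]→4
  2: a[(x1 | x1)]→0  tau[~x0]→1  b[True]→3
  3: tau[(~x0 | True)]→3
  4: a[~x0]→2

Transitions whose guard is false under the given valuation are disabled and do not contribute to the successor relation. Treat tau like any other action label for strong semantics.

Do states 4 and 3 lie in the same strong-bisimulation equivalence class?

Answer: NOT BISIMILAR

Trace:
Refine partition for ~:
  π0 = {{0,1,2,3,4}}
  π1 = {{0},{1},{2},{3},{4}}
5 equivalence class(es) (converged in 2)
4∈{4}, 3∈{3}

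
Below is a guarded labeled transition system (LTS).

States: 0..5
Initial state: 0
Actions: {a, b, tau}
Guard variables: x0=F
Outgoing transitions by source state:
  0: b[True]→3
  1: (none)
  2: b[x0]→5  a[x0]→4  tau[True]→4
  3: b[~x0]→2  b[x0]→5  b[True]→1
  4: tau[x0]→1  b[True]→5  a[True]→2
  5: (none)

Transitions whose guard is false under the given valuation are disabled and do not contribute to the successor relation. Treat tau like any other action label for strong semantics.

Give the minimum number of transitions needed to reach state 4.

Breadth-first toward 4:
  Layer 0: {0}
  Layer 1: {3}
  Layer 2: {1,2}
  Layer 3: {4}
4 enters at depth 3; path b·b·tau

Answer: 3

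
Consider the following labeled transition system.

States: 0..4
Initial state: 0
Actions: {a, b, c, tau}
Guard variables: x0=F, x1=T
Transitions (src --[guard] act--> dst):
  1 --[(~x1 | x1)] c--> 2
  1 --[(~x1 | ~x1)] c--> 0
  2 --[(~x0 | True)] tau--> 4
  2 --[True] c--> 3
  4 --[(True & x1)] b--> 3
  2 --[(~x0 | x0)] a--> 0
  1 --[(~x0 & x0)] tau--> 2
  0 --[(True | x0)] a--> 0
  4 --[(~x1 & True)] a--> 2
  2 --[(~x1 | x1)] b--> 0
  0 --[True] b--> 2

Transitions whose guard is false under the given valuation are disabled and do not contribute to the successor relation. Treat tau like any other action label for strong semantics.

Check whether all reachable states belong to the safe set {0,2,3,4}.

Answer: INVARIANT HOLDS

Analysis:
Allowed set {0,2,3,4}
R = {0,2,3,4}
  0: ok
  2: ok
  3: ok
  4: ok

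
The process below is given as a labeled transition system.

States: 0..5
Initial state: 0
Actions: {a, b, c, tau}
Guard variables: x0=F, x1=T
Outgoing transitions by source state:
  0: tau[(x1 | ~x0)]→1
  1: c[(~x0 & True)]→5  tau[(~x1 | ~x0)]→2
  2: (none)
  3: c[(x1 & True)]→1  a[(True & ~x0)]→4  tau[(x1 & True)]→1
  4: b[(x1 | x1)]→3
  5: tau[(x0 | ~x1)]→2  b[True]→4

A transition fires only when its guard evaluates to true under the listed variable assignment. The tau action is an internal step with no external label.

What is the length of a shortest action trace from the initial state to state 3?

Layered search for 3:
  depth 0: {0}
  depth 1: {1}
  depth 2: {2,5}
  depth 3: {4}
  depth 4: {3}
depth(3)=4, e.g. tau·c·b·b

Answer: 4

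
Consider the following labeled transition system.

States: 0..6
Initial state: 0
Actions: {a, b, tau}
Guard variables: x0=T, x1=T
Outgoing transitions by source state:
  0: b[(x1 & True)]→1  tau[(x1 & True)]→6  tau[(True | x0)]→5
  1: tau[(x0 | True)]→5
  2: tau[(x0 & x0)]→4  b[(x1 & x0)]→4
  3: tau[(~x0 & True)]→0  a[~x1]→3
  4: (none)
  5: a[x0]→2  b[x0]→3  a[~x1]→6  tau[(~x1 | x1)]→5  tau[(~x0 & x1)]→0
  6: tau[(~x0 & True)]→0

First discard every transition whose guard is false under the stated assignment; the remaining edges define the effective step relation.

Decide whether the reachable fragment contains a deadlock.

Answer: DEADLOCK at state 3

Trace:
Reachable = {0,1,2,3,4,5,6}
  0: b→1  tau→5  tau→6  [deg 3]
  1: tau→5  [deg 1]
  2: b→4  tau→4  [deg 2]
  3: ∅  [STUCK]
  4: ∅  [STUCK]
  5: a→2  b→3  tau→5  [deg 3]
  6: ∅  [STUCK]
witness 3: tau·b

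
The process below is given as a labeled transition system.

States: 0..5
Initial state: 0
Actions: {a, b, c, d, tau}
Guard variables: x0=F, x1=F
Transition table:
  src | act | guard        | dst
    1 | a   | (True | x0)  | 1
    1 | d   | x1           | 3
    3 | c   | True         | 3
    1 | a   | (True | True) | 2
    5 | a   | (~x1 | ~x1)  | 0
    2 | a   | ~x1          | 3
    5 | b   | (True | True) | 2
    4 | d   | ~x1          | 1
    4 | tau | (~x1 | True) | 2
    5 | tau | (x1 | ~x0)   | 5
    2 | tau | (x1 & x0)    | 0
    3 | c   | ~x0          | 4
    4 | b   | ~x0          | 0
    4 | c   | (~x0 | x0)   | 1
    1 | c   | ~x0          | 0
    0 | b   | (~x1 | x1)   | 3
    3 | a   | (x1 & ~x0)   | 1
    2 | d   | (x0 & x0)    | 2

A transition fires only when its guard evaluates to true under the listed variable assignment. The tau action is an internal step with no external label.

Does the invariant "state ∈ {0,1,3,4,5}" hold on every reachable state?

Answer: INVARIANT VIOLATED at state 2

Analysis:
Allowed set {0,1,3,4,5}
R = {0,1,2,3,4}
  0: ✓
  1: ✓
  2: outside
  3: ✓
  4: ✓
counterexample path to 2: b·c·tau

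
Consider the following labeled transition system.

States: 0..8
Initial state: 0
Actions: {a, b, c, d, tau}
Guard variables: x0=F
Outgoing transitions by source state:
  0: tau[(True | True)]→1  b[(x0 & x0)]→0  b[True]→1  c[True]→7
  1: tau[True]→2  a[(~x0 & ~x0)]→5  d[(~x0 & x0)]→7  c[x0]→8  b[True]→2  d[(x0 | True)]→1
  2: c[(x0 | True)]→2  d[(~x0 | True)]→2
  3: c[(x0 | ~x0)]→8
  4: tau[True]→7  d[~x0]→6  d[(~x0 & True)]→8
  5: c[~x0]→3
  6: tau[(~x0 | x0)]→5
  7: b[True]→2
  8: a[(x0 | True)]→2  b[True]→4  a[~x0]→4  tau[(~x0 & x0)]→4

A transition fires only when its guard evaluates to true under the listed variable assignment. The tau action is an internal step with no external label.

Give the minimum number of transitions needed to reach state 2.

Answer: 2

Trace:
Breadth-first toward 2:
  L0 = {0}
  L1 = {1,7}
  L2 = {2,5}
first hit 2 at d=2 via b·b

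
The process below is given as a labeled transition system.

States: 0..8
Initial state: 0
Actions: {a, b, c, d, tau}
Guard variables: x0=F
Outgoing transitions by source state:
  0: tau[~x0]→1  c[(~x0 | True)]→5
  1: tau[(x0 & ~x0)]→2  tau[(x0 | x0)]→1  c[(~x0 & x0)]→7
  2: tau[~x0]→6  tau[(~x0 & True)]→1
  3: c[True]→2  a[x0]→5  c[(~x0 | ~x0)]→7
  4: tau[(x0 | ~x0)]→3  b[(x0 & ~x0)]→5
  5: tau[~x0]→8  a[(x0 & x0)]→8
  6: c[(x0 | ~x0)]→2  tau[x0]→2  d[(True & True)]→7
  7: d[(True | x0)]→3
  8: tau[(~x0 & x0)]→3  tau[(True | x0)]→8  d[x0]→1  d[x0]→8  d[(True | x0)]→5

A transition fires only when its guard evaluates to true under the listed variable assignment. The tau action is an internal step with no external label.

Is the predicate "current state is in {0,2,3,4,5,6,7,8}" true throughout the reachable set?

Answer: INVARIANT VIOLATED at state 1

Working:
Inv-set: {0,2,3,4,5,6,7,8}
Reachable = {0,1,5,8}
  0: ✓
  1: ✗ unsafe
  5: ✓
  8: ✓
counterexample path to 1: tau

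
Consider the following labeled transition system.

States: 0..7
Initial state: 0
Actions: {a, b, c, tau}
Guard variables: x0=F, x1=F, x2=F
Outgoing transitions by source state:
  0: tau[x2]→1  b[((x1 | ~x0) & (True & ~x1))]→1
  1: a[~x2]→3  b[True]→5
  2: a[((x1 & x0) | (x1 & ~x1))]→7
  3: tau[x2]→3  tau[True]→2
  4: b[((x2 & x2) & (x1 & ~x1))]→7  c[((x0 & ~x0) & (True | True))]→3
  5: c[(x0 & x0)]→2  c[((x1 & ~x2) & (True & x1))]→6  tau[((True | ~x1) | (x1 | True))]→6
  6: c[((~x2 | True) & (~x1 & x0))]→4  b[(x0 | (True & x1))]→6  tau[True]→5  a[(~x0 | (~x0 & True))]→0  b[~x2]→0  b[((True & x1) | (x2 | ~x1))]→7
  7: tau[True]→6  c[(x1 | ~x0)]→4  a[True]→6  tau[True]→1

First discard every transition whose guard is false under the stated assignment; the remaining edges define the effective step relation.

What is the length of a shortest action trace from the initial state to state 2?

Answer: 3

Trace:
BFS to 2:
  L0 = {0}
  L1 = {1}
  L2 = {3,5}
  L3 = {2,6}
2 enters at depth 3; path b·a·tau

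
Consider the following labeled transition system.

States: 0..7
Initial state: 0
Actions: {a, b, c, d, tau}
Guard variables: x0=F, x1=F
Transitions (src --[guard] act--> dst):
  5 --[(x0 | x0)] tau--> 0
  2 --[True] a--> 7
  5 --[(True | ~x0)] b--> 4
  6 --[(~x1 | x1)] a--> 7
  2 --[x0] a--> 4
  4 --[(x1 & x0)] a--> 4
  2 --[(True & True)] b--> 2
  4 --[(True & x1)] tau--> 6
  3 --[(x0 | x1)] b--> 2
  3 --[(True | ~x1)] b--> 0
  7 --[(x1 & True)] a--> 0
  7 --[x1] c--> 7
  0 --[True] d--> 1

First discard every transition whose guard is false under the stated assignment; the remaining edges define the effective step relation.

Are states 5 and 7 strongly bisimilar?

Answer: NOT BISIMILAR

Working:
Compute ~ classes (split until stable):
  π0 = {{0,1,2,3,4,5,6,7}}
  π1 = {{0},{1,4,7},{2},{3,5},{6}}
  π2 = {{0},{1,4,7},{2},{3},{5},{6}}
6 equivalence class(es) (converged in 3)
5∈{5}, 7∈{1,4,7}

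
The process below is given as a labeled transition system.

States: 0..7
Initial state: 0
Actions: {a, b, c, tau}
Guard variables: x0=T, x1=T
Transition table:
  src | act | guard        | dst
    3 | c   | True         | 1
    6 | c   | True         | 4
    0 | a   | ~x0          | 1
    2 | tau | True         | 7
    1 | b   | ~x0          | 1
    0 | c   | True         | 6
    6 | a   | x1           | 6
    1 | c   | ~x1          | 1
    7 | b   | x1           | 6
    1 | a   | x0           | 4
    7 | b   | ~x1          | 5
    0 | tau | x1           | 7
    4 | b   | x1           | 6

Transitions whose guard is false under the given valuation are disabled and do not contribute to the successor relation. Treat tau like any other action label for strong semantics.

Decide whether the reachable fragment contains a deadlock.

R = {0,4,6,7}
  0: c→6  tau→7  [2 exit(s)]
  4: b→6  [1 exit(s)]
  6: a→6  c→4  [2 exit(s)]
  7: b→6  [1 exit(s)]

Answer: DEADLOCK-FREE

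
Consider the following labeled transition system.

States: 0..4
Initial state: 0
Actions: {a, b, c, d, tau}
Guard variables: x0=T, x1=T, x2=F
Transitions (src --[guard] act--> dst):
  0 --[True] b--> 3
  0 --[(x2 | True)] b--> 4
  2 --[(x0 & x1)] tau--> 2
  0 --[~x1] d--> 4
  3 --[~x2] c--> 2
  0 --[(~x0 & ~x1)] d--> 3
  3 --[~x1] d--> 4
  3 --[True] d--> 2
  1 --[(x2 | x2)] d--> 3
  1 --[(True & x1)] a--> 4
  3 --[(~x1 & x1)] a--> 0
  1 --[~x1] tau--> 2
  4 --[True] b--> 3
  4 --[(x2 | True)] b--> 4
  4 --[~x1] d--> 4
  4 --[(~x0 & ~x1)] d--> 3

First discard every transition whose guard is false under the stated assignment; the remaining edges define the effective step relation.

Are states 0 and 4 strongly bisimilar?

Answer: BISIMILAR

Analysis:
Compute ~ classes (split until stable):
  π0 = {{0,1,2,3,4}}
  π1 = {{0,4},{1},{2},{3}}
4 equivalence class(es) (converged in 2)
0∈{0,4}, 4∈{0,4}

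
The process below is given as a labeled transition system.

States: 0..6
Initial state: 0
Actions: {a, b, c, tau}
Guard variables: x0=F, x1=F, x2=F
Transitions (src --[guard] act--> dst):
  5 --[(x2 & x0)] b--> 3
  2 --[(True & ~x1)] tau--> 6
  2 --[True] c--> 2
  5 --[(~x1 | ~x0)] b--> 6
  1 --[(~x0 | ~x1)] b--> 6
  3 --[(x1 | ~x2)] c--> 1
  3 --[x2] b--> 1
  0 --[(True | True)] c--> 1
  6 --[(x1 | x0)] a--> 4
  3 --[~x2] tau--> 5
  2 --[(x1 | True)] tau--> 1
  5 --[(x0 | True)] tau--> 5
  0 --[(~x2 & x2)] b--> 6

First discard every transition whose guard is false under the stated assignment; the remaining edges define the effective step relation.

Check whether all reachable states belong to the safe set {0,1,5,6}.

Answer: INVARIANT HOLDS

Analysis:
Safe = {0,1,5,6}
Reach set: {0,1,6}
  0: safe
  1: safe
  6: safe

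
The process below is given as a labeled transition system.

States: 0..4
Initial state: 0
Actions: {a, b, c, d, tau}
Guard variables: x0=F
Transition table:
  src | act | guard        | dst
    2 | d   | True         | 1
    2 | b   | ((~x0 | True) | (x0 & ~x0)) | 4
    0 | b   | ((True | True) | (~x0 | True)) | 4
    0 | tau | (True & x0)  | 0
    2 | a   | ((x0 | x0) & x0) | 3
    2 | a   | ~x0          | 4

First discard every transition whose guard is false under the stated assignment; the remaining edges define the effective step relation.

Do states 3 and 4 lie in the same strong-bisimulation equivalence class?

Answer: BISIMILAR

Trace:
Bisimulation quotient by refinement:
  π0 = {{0,1,2,3,4}}
  π1 = {{0},{1,3,4},{2}}
3 equivalence class(es) (converged in 2)
3∈{1,3,4}, 4∈{1,3,4}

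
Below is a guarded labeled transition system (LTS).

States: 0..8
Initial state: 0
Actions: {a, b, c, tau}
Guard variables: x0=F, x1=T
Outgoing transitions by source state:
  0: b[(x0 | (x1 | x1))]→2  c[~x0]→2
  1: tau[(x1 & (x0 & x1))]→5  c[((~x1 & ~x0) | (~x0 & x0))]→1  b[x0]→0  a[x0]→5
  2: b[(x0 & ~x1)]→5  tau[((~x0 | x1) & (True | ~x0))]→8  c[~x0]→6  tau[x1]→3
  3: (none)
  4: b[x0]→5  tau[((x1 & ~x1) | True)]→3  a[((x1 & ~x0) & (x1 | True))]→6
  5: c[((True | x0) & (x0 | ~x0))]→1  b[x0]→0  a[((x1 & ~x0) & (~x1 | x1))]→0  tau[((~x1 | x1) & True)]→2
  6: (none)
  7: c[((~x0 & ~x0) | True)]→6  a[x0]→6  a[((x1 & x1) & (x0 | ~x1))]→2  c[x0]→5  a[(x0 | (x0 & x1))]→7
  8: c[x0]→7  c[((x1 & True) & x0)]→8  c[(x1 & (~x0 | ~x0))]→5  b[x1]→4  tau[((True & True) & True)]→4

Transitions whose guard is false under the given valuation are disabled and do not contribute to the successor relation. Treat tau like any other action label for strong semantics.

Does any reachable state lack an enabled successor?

Answer: DEADLOCK at state 1

Analysis:
Reachable = {0,1,2,3,4,5,6,8}
  0: b→2  c→2  [deg 2]
  1: ∅  [no exit]
  2: c→6  tau→3  tau→8  [deg 3]
  3: ∅  [no exit]
  4: a→6  tau→3  [deg 2]
  5: a→0  c→1  tau→2  [deg 3]
  6: ∅  [no exit]
  8: b→4  c→5  tau→4  [deg 3]
trace reaching 1: b·tau·c·c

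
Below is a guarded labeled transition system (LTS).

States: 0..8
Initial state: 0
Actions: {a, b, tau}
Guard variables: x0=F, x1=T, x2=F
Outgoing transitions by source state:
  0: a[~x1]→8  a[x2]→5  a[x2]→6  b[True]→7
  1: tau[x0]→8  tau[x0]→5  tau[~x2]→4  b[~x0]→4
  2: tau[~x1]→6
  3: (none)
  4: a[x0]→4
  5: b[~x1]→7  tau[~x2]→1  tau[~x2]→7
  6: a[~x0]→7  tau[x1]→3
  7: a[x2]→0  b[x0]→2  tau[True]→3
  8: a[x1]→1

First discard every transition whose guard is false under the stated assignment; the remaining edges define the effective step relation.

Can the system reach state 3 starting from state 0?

Answer: REACHABLE

Trace:
After dropping false guards: 9 live edges.
depth 0: {0}
depth 1: {7}  cumulative {0,7}
depth 2: {3}  cumulative {0,3,7}
Reachable = {0,3,7}
Path to 3: b·tau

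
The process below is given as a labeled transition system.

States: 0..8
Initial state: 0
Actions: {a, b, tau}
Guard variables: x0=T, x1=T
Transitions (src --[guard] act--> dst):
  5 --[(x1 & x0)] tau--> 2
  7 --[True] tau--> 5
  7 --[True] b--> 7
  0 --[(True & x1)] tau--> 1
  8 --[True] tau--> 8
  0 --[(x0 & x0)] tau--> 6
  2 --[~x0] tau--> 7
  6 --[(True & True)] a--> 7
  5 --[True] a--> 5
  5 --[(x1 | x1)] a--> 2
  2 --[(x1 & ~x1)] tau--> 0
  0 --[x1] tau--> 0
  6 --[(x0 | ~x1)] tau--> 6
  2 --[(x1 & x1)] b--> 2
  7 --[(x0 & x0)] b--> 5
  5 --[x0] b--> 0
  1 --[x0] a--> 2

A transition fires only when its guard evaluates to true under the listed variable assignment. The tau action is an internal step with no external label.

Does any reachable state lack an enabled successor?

Answer: DEADLOCK-FREE

Working:
Reachable = {0,1,2,5,6,7}
  0: tau→0  tau→1  tau→6  [deg 3]
  1: a→2  [deg 1]
  2: b→2  [deg 1]
  5: a→2  a→5  b→0  tau→2  [deg 4]
  6: a→7  tau→6  [deg 2]
  7: b→5  b→7  tau→5  [deg 3]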